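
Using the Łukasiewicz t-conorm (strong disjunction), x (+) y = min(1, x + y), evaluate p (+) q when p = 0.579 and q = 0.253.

0.832

p (+) q = min(1, 0.579 + 0.253) = min(1, 0.832) = 0.832
For comparison, the Gödel t-conorm max(x, y) would give 0.579.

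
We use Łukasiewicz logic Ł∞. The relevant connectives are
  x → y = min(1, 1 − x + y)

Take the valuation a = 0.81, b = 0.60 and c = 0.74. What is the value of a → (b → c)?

1.00

b → c = min(1, 1 − 0.60 + 0.74) = min(1, 1.14) = 1.00
a → (b → c) = min(1, 1 − 0.81 + 1.00) = min(1, 1.19) = 1.00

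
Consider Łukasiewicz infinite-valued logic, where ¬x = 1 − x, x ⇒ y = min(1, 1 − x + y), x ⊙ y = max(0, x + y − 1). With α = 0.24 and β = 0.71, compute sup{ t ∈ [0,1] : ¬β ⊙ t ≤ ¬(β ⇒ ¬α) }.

¬β = 1 − 0.71 = 0.29
So the left factor is ¬β = 0.29.
¬α = 1 − 0.24 = 0.76
β ⇒ ¬α = min(1, 1 − 0.71 + 0.76) = min(1, 1.05) = 1.00
¬(β ⇒ ¬α) = 1 − 1.00 = 0.00
So the right-hand bound is ¬(β ⇒ ¬α) = 0.00.
The residuum of the Łukasiewicz t-norm gives the supremum: min(1, 1 − 0.29 + 0.00).
1 − 0.29 + 0.00 = 0.71, so t = min(1, 0.71) = 0.71.
Check: 0.29 ⊙ 0.71 = max(0, 0.00) = 0.00 ≤ 0.00.

0.71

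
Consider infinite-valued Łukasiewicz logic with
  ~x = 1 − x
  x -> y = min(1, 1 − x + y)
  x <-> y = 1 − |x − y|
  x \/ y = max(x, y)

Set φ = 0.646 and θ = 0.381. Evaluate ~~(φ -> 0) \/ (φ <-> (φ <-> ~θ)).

φ -> 0 = min(1, 1 − 0.646 + 0.000) = min(1, 0.354) = 0.354
~(φ -> 0) = 1 − 0.354 = 0.646
~~(φ -> 0) = 1 − 0.646 = 0.354
~θ = 1 − 0.381 = 0.619
φ <-> ~θ = 1 − |0.646 − 0.619| = 1 − 0.027 = 0.973
φ <-> (φ <-> ~θ) = 1 − |0.646 − 0.973| = 1 − 0.327 = 0.673
~~(φ -> 0) \/ (φ <-> (φ <-> ~θ)) = max(0.354, 0.673) = 0.673

0.673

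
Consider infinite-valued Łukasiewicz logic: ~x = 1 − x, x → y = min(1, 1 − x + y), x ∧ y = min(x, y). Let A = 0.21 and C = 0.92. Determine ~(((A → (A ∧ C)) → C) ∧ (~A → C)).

A ∧ C = min(0.21, 0.92) = 0.21
A → (A ∧ C) = min(1, 1 − 0.21 + 0.21) = min(1, 1.00) = 1.00
(A → (A ∧ C)) → C = min(1, 1 − 1.00 + 0.92) = min(1, 0.92) = 0.92
~A = 1 − 0.21 = 0.79
~A → C = min(1, 1 − 0.79 + 0.92) = min(1, 1.13) = 1.00
((A → (A ∧ C)) → C) ∧ (~A → C) = min(0.92, 1.00) = 0.92
~(((A → (A ∧ C)) → C) ∧ (~A → C)) = 1 − 0.92 = 0.08

0.08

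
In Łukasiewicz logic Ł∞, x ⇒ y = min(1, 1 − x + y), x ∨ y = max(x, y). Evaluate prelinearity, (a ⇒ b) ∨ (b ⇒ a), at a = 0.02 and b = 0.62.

a ⇒ b = min(1, 1 − 0.02 + 0.62) = min(1, 1.60) = 1.00
b ⇒ a = min(1, 1 − 0.62 + 0.02) = min(1, 0.40) = 0.40
(a ⇒ b) ∨ (b ⇒ a) = max(1.00, 0.40) = 1.00
(As expected: a Ł∞-tautology — holds in every MV-chain.)

1.00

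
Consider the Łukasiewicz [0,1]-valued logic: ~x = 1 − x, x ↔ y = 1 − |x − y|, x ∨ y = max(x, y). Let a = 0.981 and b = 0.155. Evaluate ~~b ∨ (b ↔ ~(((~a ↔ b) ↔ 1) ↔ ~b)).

0.864

~b = 1 − 0.155 = 0.845
~~b = 1 − 0.845 = 0.155
~a = 1 − 0.981 = 0.019
~a ↔ b = 1 − |0.019 − 0.155| = 1 − 0.136 = 0.864
(~a ↔ b) ↔ 1 = 1 − |0.864 − 1.000| = 1 − 0.136 = 0.864
((~a ↔ b) ↔ 1) ↔ ~b = 1 − |0.864 − 0.845| = 1 − 0.019 = 0.981
~(((~a ↔ b) ↔ 1) ↔ ~b) = 1 − 0.981 = 0.019
b ↔ ~(((~a ↔ b) ↔ 1) ↔ ~b) = 1 − |0.155 − 0.019| = 1 − 0.136 = 0.864
~~b ∨ (b ↔ ~(((~a ↔ b) ↔ 1) ↔ ~b)) = max(0.155, 0.864) = 0.864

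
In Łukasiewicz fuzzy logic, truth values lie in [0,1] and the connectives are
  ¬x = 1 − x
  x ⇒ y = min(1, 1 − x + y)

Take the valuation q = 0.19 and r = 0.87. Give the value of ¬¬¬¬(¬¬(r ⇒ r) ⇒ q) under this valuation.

0.19

r ⇒ r = min(1, 1 − 0.87 + 0.87) = min(1, 1.00) = 1.00
¬(r ⇒ r) = 1 − 1.00 = 0.00
¬¬(r ⇒ r) = 1 − 0.00 = 1.00
¬¬(r ⇒ r) ⇒ q = min(1, 1 − 1.00 + 0.19) = min(1, 0.19) = 0.19
¬(¬¬(r ⇒ r) ⇒ q) = 1 − 0.19 = 0.81
¬¬(¬¬(r ⇒ r) ⇒ q) = 1 − 0.81 = 0.19
¬¬¬(¬¬(r ⇒ r) ⇒ q) = 1 − 0.19 = 0.81
¬¬¬¬(¬¬(r ⇒ r) ⇒ q) = 1 − 0.81 = 0.19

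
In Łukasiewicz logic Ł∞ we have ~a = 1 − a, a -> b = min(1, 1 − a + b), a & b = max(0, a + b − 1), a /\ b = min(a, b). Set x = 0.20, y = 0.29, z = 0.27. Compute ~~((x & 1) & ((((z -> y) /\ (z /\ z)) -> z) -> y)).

x & 1 = max(0, 0.20 + 1.00 − 1) = max(0, 0.20) = 0.20
z -> y = min(1, 1 − 0.27 + 0.29) = min(1, 1.02) = 1.00
z /\ z = min(0.27, 0.27) = 0.27
(z -> y) /\ (z /\ z) = min(1.00, 0.27) = 0.27
((z -> y) /\ (z /\ z)) -> z = min(1, 1 − 0.27 + 0.27) = min(1, 1.00) = 1.00
(((z -> y) /\ (z /\ z)) -> z) -> y = min(1, 1 − 1.00 + 0.29) = min(1, 0.29) = 0.29
(x & 1) & ((((z -> y) /\ (z /\ z)) -> z) -> y) = max(0, 0.20 + 0.29 − 1) = max(0, -0.51) = 0.00
~((x & 1) & ((((z -> y) /\ (z /\ z)) -> z) -> y)) = 1 − 0.00 = 1.00
~~((x & 1) & ((((z -> y) /\ (z /\ z)) -> z) -> y)) = 1 − 1.00 = 0.00

0.00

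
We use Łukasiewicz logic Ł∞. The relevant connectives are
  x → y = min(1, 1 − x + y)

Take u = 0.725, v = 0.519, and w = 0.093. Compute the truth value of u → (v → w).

v → w = min(1, 1 − 0.519 + 0.093) = min(1, 0.574) = 0.574
u → (v → w) = min(1, 1 − 0.725 + 0.574) = min(1, 0.849) = 0.849

0.849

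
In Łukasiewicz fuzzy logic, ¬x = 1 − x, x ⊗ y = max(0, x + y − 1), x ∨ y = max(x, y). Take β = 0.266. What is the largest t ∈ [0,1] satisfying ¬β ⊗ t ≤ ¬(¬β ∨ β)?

0.532

¬β = 1 − 0.266 = 0.734
So the left factor is ¬β = 0.734.
¬β ∨ β = max(0.734, 0.266) = 0.734
¬(¬β ∨ β) = 1 − 0.734 = 0.266
So the right-hand bound is ¬(¬β ∨ β) = 0.266.
The residuum of the Łukasiewicz t-norm gives the supremum: min(1, 1 − 0.734 + 0.266).
1 − 0.734 + 0.266 = 0.532, so t = min(1, 0.532) = 0.532.
Check: 0.734 ⊗ 0.532 = max(0, 0.266) = 0.266 ≤ 0.266.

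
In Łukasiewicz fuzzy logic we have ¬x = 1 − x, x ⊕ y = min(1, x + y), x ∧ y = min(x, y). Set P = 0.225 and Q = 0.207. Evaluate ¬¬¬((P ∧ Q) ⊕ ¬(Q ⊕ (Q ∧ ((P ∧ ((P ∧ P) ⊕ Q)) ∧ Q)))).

P ∧ Q = min(0.225, 0.207) = 0.207
P ∧ P = min(0.225, 0.225) = 0.225
(P ∧ P) ⊕ Q = min(1, 0.225 + 0.207) = min(1, 0.432) = 0.432
P ∧ ((P ∧ P) ⊕ Q) = min(0.225, 0.432) = 0.225
(P ∧ ((P ∧ P) ⊕ Q)) ∧ Q = min(0.225, 0.207) = 0.207
Q ∧ ((P ∧ ((P ∧ P) ⊕ Q)) ∧ Q) = min(0.207, 0.207) = 0.207
Q ⊕ (Q ∧ ((P ∧ ((P ∧ P) ⊕ Q)) ∧ Q)) = min(1, 0.207 + 0.207) = min(1, 0.414) = 0.414
¬(Q ⊕ (Q ∧ ((P ∧ ((P ∧ P) ⊕ Q)) ∧ Q))) = 1 − 0.414 = 0.586
(P ∧ Q) ⊕ ¬(Q ⊕ (Q ∧ ((P ∧ ((P ∧ P) ⊕ Q)) ∧ Q))) = min(1, 0.207 + 0.586) = min(1, 0.793) = 0.793
¬((P ∧ Q) ⊕ ¬(Q ⊕ (Q ∧ ((P ∧ ((P ∧ P) ⊕ Q)) ∧ Q)))) = 1 − 0.793 = 0.207
¬¬((P ∧ Q) ⊕ ¬(Q ⊕ (Q ∧ ((P ∧ ((P ∧ P) ⊕ Q)) ∧ Q)))) = 1 − 0.207 = 0.793
¬¬¬((P ∧ Q) ⊕ ¬(Q ⊕ (Q ∧ ((P ∧ ((P ∧ P) ⊕ Q)) ∧ Q)))) = 1 − 0.793 = 0.207

0.207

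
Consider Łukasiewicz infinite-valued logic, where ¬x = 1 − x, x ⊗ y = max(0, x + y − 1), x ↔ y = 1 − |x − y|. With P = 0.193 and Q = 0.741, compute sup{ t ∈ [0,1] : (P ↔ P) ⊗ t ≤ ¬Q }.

0.259

P ↔ P = 1 − |0.193 − 0.193| = 1 − 0.000 = 1.000
So the left factor is P ↔ P = 1.000.
¬Q = 1 − 0.741 = 0.259
So the right-hand bound is ¬Q = 0.259.
The residuum of the Łukasiewicz t-norm gives the supremum: min(1, 1 − 1.000 + 0.259).
1 − 1.000 + 0.259 = 0.259, so t = min(1, 0.259) = 0.259.
Check: 1.000 ⊗ 0.259 = max(0, 0.259) = 0.259 ≤ 0.259.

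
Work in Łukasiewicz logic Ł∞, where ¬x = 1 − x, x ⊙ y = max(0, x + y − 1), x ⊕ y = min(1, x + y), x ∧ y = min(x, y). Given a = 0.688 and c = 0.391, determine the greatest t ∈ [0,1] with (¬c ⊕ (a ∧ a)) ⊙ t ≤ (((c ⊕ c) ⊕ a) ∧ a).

¬c = 1 − 0.391 = 0.609
a ∧ a = min(0.688, 0.688) = 0.688
¬c ⊕ (a ∧ a) = min(1, 0.609 + 0.688) = min(1, 1.297) = 1.000
So the left factor is ¬c ⊕ (a ∧ a) = 1.000.
c ⊕ c = min(1, 0.391 + 0.391) = min(1, 0.782) = 0.782
(c ⊕ c) ⊕ a = min(1, 0.782 + 0.688) = min(1, 1.470) = 1.000
((c ⊕ c) ⊕ a) ∧ a = min(1.000, 0.688) = 0.688
So the right-hand bound is ((c ⊕ c) ⊕ a) ∧ a = 0.688.
The residuum of the Łukasiewicz t-norm gives the supremum: min(1, 1 − 1.000 + 0.688).
1 − 1.000 + 0.688 = 0.688, so t = min(1, 0.688) = 0.688.
Check: 1.000 ⊙ 0.688 = max(0, 0.688) = 0.688 ≤ 0.688.

0.688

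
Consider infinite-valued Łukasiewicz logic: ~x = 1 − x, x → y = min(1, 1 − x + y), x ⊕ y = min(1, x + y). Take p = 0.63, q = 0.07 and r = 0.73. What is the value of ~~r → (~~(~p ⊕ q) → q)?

0.90

~r = 1 − 0.73 = 0.27
~~r = 1 − 0.27 = 0.73
~p = 1 − 0.63 = 0.37
~p ⊕ q = min(1, 0.37 + 0.07) = min(1, 0.44) = 0.44
~(~p ⊕ q) = 1 − 0.44 = 0.56
~~(~p ⊕ q) = 1 − 0.56 = 0.44
~~(~p ⊕ q) → q = min(1, 1 − 0.44 + 0.07) = min(1, 0.63) = 0.63
~~r → (~~(~p ⊕ q) → q) = min(1, 1 − 0.73 + 0.63) = min(1, 0.90) = 0.90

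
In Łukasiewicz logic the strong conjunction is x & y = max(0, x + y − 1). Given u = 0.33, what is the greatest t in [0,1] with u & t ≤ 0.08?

The residuum of the Łukasiewicz t-norm gives the supremum: min(1, 1 − 0.33 + 0.08).
1 − 0.33 + 0.08 = 0.75, so t = min(1, 0.75) = 0.75.
Check: 0.33 & 0.75 = max(0, 0.08) = 0.08 ≤ 0.08.

0.75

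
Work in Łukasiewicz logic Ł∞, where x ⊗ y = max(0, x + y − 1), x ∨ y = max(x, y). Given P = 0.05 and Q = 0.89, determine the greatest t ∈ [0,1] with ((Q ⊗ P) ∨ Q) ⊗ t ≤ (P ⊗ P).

0.11

Q ⊗ P = max(0, 0.89 + 0.05 − 1) = max(0, -0.06) = 0.00
(Q ⊗ P) ∨ Q = max(0.00, 0.89) = 0.89
So the left factor is (Q ⊗ P) ∨ Q = 0.89.
P ⊗ P = max(0, 0.05 + 0.05 − 1) = max(0, -0.90) = 0.00
So the right-hand bound is P ⊗ P = 0.00.
The residuum of the Łukasiewicz t-norm gives the supremum: min(1, 1 − 0.89 + 0.00).
1 − 0.89 + 0.00 = 0.11, so t = min(1, 0.11) = 0.11.
Check: 0.89 ⊗ 0.11 = max(0, 0.00) = 0.00 ≤ 0.00.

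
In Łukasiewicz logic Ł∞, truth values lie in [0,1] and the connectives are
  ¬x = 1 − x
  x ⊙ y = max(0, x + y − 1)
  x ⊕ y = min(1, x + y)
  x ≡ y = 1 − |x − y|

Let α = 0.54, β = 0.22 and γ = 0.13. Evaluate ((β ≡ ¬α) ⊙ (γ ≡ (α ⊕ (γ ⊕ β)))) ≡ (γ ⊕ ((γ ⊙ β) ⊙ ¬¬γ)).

¬α = 1 − 0.54 = 0.46
β ≡ ¬α = 1 − |0.22 − 0.46| = 1 − 0.24 = 0.76
γ ⊕ β = min(1, 0.13 + 0.22) = min(1, 0.35) = 0.35
α ⊕ (γ ⊕ β) = min(1, 0.54 + 0.35) = min(1, 0.89) = 0.89
γ ≡ (α ⊕ (γ ⊕ β)) = 1 − |0.13 − 0.89| = 1 − 0.76 = 0.24
(β ≡ ¬α) ⊙ (γ ≡ (α ⊕ (γ ⊕ β))) = max(0, 0.76 + 0.24 − 1) = max(0, 0.00) = 0.00
γ ⊙ β = max(0, 0.13 + 0.22 − 1) = max(0, -0.65) = 0.00
¬γ = 1 − 0.13 = 0.87
¬¬γ = 1 − 0.87 = 0.13
(γ ⊙ β) ⊙ ¬¬γ = max(0, 0.00 + 0.13 − 1) = max(0, -0.87) = 0.00
γ ⊕ ((γ ⊙ β) ⊙ ¬¬γ) = min(1, 0.13 + 0.00) = min(1, 0.13) = 0.13
((β ≡ ¬α) ⊙ (γ ≡ (α ⊕ (γ ⊕ β)))) ≡ (γ ⊕ ((γ ⊙ β) ⊙ ¬¬γ)) = 1 − |0.00 − 0.13| = 1 − 0.13 = 0.87

0.87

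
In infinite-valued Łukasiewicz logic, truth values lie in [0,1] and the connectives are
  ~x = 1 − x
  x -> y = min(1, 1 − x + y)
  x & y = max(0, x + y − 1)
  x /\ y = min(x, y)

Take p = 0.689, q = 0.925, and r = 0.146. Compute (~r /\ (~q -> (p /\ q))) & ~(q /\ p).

~r = 1 − 0.146 = 0.854
~q = 1 − 0.925 = 0.075
p /\ q = min(0.689, 0.925) = 0.689
~q -> (p /\ q) = min(1, 1 − 0.075 + 0.689) = min(1, 1.614) = 1.000
~r /\ (~q -> (p /\ q)) = min(0.854, 1.000) = 0.854
q /\ p = min(0.925, 0.689) = 0.689
~(q /\ p) = 1 − 0.689 = 0.311
(~r /\ (~q -> (p /\ q))) & ~(q /\ p) = max(0, 0.854 + 0.311 − 1) = max(0, 0.165) = 0.165

0.165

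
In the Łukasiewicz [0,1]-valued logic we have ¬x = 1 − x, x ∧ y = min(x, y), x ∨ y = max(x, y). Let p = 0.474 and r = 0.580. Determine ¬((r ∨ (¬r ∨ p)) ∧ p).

¬r = 1 − 0.580 = 0.420
¬r ∨ p = max(0.420, 0.474) = 0.474
r ∨ (¬r ∨ p) = max(0.580, 0.474) = 0.580
(r ∨ (¬r ∨ p)) ∧ p = min(0.580, 0.474) = 0.474
¬((r ∨ (¬r ∨ p)) ∧ p) = 1 − 0.474 = 0.526

0.526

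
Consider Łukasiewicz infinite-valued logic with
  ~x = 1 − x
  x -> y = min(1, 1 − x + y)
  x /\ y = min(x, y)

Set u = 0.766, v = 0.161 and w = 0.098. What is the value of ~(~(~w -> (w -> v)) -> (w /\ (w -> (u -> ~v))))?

~w = 1 − 0.098 = 0.902
w -> v = min(1, 1 − 0.098 + 0.161) = min(1, 1.063) = 1.000
~w -> (w -> v) = min(1, 1 − 0.902 + 1.000) = min(1, 1.098) = 1.000
~(~w -> (w -> v)) = 1 − 1.000 = 0.000
~v = 1 − 0.161 = 0.839
u -> ~v = min(1, 1 − 0.766 + 0.839) = min(1, 1.073) = 1.000
w -> (u -> ~v) = min(1, 1 − 0.098 + 1.000) = min(1, 1.902) = 1.000
w /\ (w -> (u -> ~v)) = min(0.098, 1.000) = 0.098
~(~w -> (w -> v)) -> (w /\ (w -> (u -> ~v))) = min(1, 1 − 0.000 + 0.098) = min(1, 1.098) = 1.000
~(~(~w -> (w -> v)) -> (w /\ (w -> (u -> ~v)))) = 1 − 1.000 = 0.000

0.000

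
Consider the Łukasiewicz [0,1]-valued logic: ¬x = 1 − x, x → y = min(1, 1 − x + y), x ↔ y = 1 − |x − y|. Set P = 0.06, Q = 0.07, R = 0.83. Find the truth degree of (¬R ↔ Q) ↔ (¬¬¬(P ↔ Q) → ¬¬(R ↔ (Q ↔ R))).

¬R = 1 − 0.83 = 0.17
¬R ↔ Q = 1 − |0.17 − 0.07| = 1 − 0.10 = 0.90
P ↔ Q = 1 − |0.06 − 0.07| = 1 − 0.01 = 0.99
¬(P ↔ Q) = 1 − 0.99 = 0.01
¬¬(P ↔ Q) = 1 − 0.01 = 0.99
¬¬¬(P ↔ Q) = 1 − 0.99 = 0.01
Q ↔ R = 1 − |0.07 − 0.83| = 1 − 0.76 = 0.24
R ↔ (Q ↔ R) = 1 − |0.83 − 0.24| = 1 − 0.59 = 0.41
¬(R ↔ (Q ↔ R)) = 1 − 0.41 = 0.59
¬¬(R ↔ (Q ↔ R)) = 1 − 0.59 = 0.41
¬¬¬(P ↔ Q) → ¬¬(R ↔ (Q ↔ R)) = min(1, 1 − 0.01 + 0.41) = min(1, 1.40) = 1.00
(¬R ↔ Q) ↔ (¬¬¬(P ↔ Q) → ¬¬(R ↔ (Q ↔ R))) = 1 − |0.90 − 1.00| = 1 − 0.10 = 0.90

0.90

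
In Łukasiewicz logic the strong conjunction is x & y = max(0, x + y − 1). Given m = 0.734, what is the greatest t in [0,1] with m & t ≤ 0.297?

The residuum of the Łukasiewicz t-norm gives the supremum: min(1, 1 − 0.734 + 0.297).
1 − 0.734 + 0.297 = 0.563, so t = min(1, 0.563) = 0.563.
Check: 0.734 & 0.563 = max(0, 0.297) = 0.297 ≤ 0.297.

0.563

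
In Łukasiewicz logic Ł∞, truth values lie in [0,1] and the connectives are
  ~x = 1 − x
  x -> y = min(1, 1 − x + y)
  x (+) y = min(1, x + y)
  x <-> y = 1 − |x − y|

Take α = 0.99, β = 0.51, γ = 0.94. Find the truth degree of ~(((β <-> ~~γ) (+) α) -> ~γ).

~γ = 1 − 0.94 = 0.06
~~γ = 1 − 0.06 = 0.94
β <-> ~~γ = 1 − |0.51 − 0.94| = 1 − 0.43 = 0.57
(β <-> ~~γ) (+) α = min(1, 0.57 + 0.99) = min(1, 1.56) = 1.00
((β <-> ~~γ) (+) α) -> ~γ = min(1, 1 − 1.00 + 0.06) = min(1, 0.06) = 0.06
~(((β <-> ~~γ) (+) α) -> ~γ) = 1 − 0.06 = 0.94

0.94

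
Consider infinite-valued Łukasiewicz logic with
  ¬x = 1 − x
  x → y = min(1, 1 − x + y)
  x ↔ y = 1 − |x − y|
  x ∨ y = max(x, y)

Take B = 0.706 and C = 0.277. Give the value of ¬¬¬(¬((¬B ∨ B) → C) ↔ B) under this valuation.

0.277

¬B = 1 − 0.706 = 0.294
¬B ∨ B = max(0.294, 0.706) = 0.706
(¬B ∨ B) → C = min(1, 1 − 0.706 + 0.277) = min(1, 0.571) = 0.571
¬((¬B ∨ B) → C) = 1 − 0.571 = 0.429
¬((¬B ∨ B) → C) ↔ B = 1 − |0.429 − 0.706| = 1 − 0.277 = 0.723
¬(¬((¬B ∨ B) → C) ↔ B) = 1 − 0.723 = 0.277
¬¬(¬((¬B ∨ B) → C) ↔ B) = 1 − 0.277 = 0.723
¬¬¬(¬((¬B ∨ B) → C) ↔ B) = 1 − 0.723 = 0.277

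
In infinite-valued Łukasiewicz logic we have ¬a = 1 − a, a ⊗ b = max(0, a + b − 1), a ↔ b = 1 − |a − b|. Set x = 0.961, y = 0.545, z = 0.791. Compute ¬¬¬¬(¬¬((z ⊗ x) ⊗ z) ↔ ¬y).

0.912

z ⊗ x = max(0, 0.791 + 0.961 − 1) = max(0, 0.752) = 0.752
(z ⊗ x) ⊗ z = max(0, 0.752 + 0.791 − 1) = max(0, 0.543) = 0.543
¬((z ⊗ x) ⊗ z) = 1 − 0.543 = 0.457
¬¬((z ⊗ x) ⊗ z) = 1 − 0.457 = 0.543
¬y = 1 − 0.545 = 0.455
¬¬((z ⊗ x) ⊗ z) ↔ ¬y = 1 − |0.543 − 0.455| = 1 − 0.088 = 0.912
¬(¬¬((z ⊗ x) ⊗ z) ↔ ¬y) = 1 − 0.912 = 0.088
¬¬(¬¬((z ⊗ x) ⊗ z) ↔ ¬y) = 1 − 0.088 = 0.912
¬¬¬(¬¬((z ⊗ x) ⊗ z) ↔ ¬y) = 1 − 0.912 = 0.088
¬¬¬¬(¬¬((z ⊗ x) ⊗ z) ↔ ¬y) = 1 − 0.088 = 0.912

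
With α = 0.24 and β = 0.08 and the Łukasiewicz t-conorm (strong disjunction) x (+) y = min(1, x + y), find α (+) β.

0.32

α (+) β = min(1, 0.24 + 0.08) = min(1, 0.32) = 0.32
For comparison, the Gödel t-conorm max(x, y) would give 0.24.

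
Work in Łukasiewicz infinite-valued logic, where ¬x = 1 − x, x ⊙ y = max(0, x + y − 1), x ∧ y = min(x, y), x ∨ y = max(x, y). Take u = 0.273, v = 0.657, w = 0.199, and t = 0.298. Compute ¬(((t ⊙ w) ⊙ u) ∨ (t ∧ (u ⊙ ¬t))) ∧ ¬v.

0.343

t ⊙ w = max(0, 0.298 + 0.199 − 1) = max(0, -0.503) = 0.000
(t ⊙ w) ⊙ u = max(0, 0.000 + 0.273 − 1) = max(0, -0.727) = 0.000
¬t = 1 − 0.298 = 0.702
u ⊙ ¬t = max(0, 0.273 + 0.702 − 1) = max(0, -0.025) = 0.000
t ∧ (u ⊙ ¬t) = min(0.298, 0.000) = 0.000
((t ⊙ w) ⊙ u) ∨ (t ∧ (u ⊙ ¬t)) = max(0.000, 0.000) = 0.000
¬(((t ⊙ w) ⊙ u) ∨ (t ∧ (u ⊙ ¬t))) = 1 − 0.000 = 1.000
¬v = 1 − 0.657 = 0.343
¬(((t ⊙ w) ⊙ u) ∨ (t ∧ (u ⊙ ¬t))) ∧ ¬v = min(1.000, 0.343) = 0.343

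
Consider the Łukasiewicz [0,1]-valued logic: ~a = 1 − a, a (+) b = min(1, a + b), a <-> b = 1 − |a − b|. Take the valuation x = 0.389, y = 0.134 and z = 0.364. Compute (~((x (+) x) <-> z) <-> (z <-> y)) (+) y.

0.778

x (+) x = min(1, 0.389 + 0.389) = min(1, 0.778) = 0.778
(x (+) x) <-> z = 1 − |0.778 − 0.364| = 1 − 0.414 = 0.586
~((x (+) x) <-> z) = 1 − 0.586 = 0.414
z <-> y = 1 − |0.364 − 0.134| = 1 − 0.230 = 0.770
~((x (+) x) <-> z) <-> (z <-> y) = 1 − |0.414 − 0.770| = 1 − 0.356 = 0.644
(~((x (+) x) <-> z) <-> (z <-> y)) (+) y = min(1, 0.644 + 0.134) = min(1, 0.778) = 0.778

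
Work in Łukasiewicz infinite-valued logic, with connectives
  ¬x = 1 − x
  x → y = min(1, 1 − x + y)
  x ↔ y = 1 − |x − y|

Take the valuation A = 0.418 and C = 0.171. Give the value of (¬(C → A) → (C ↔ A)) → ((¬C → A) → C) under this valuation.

C → A = min(1, 1 − 0.171 + 0.418) = min(1, 1.247) = 1.000
¬(C → A) = 1 − 1.000 = 0.000
C ↔ A = 1 − |0.171 − 0.418| = 1 − 0.247 = 0.753
¬(C → A) → (C ↔ A) = min(1, 1 − 0.000 + 0.753) = min(1, 1.753) = 1.000
¬C = 1 − 0.171 = 0.829
¬C → A = min(1, 1 − 0.829 + 0.418) = min(1, 0.589) = 0.589
(¬C → A) → C = min(1, 1 − 0.589 + 0.171) = min(1, 0.582) = 0.582
(¬(C → A) → (C ↔ A)) → ((¬C → A) → C) = min(1, 1 − 1.000 + 0.582) = min(1, 0.582) = 0.582

0.582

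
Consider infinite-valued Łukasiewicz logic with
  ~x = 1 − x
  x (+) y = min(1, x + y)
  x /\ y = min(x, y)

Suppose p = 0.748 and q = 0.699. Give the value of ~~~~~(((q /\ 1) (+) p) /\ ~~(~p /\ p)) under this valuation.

q /\ 1 = min(0.699, 1.000) = 0.699
(q /\ 1) (+) p = min(1, 0.699 + 0.748) = min(1, 1.447) = 1.000
~p = 1 − 0.748 = 0.252
~p /\ p = min(0.252, 0.748) = 0.252
~(~p /\ p) = 1 − 0.252 = 0.748
~~(~p /\ p) = 1 − 0.748 = 0.252
((q /\ 1) (+) p) /\ ~~(~p /\ p) = min(1.000, 0.252) = 0.252
~(((q /\ 1) (+) p) /\ ~~(~p /\ p)) = 1 − 0.252 = 0.748
~~(((q /\ 1) (+) p) /\ ~~(~p /\ p)) = 1 − 0.748 = 0.252
~~~(((q /\ 1) (+) p) /\ ~~(~p /\ p)) = 1 − 0.252 = 0.748
~~~~(((q /\ 1) (+) p) /\ ~~(~p /\ p)) = 1 − 0.748 = 0.252
~~~~~(((q /\ 1) (+) p) /\ ~~(~p /\ p)) = 1 − 0.252 = 0.748

0.748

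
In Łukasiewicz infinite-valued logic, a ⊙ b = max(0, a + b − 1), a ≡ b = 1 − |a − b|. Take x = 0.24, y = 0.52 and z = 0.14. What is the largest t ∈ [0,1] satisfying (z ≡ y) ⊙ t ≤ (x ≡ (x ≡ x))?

0.62

z ≡ y = 1 − |0.14 − 0.52| = 1 − 0.38 = 0.62
So the left factor is z ≡ y = 0.62.
x ≡ x = 1 − |0.24 − 0.24| = 1 − 0.00 = 1.00
x ≡ (x ≡ x) = 1 − |0.24 − 1.00| = 1 − 0.76 = 0.24
So the right-hand bound is x ≡ (x ≡ x) = 0.24.
The residuum of the Łukasiewicz t-norm gives the supremum: min(1, 1 − 0.62 + 0.24).
1 − 0.62 + 0.24 = 0.62, so t = min(1, 0.62) = 0.62.
Check: 0.62 ⊙ 0.62 = max(0, 0.24) = 0.24 ≤ 0.24.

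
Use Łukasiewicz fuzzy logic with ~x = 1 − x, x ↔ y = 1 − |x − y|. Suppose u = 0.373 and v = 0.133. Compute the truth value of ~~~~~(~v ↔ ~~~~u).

~v = 1 − 0.133 = 0.867
~u = 1 − 0.373 = 0.627
~~u = 1 − 0.627 = 0.373
~~~u = 1 − 0.373 = 0.627
~~~~u = 1 − 0.627 = 0.373
~v ↔ ~~~~u = 1 − |0.867 − 0.373| = 1 − 0.494 = 0.506
~(~v ↔ ~~~~u) = 1 − 0.506 = 0.494
~~(~v ↔ ~~~~u) = 1 − 0.494 = 0.506
~~~(~v ↔ ~~~~u) = 1 − 0.506 = 0.494
~~~~(~v ↔ ~~~~u) = 1 − 0.494 = 0.506
~~~~~(~v ↔ ~~~~u) = 1 − 0.506 = 0.494

0.494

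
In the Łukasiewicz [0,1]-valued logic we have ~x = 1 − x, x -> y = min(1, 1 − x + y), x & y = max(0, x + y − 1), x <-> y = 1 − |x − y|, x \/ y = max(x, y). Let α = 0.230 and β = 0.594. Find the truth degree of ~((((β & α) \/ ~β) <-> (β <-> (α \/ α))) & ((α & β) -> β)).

β & α = max(0, 0.594 + 0.230 − 1) = max(0, -0.176) = 0.000
~β = 1 − 0.594 = 0.406
(β & α) \/ ~β = max(0.000, 0.406) = 0.406
α \/ α = max(0.230, 0.230) = 0.230
β <-> (α \/ α) = 1 − |0.594 − 0.230| = 1 − 0.364 = 0.636
((β & α) \/ ~β) <-> (β <-> (α \/ α)) = 1 − |0.406 − 0.636| = 1 − 0.230 = 0.770
α & β = max(0, 0.230 + 0.594 − 1) = max(0, -0.176) = 0.000
(α & β) -> β = min(1, 1 − 0.000 + 0.594) = min(1, 1.594) = 1.000
(((β & α) \/ ~β) <-> (β <-> (α \/ α))) & ((α & β) -> β) = max(0, 0.770 + 1.000 − 1) = max(0, 0.770) = 0.770
~((((β & α) \/ ~β) <-> (β <-> (α \/ α))) & ((α & β) -> β)) = 1 − 0.770 = 0.230

0.230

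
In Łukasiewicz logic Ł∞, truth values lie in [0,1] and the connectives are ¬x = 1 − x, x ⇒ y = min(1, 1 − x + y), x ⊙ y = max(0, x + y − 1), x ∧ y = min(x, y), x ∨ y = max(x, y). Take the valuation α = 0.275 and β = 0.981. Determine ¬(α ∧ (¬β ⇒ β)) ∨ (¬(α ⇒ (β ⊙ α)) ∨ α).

0.725

¬β = 1 − 0.981 = 0.019
¬β ⇒ β = min(1, 1 − 0.019 + 0.981) = min(1, 1.962) = 1.000
α ∧ (¬β ⇒ β) = min(0.275, 1.000) = 0.275
¬(α ∧ (¬β ⇒ β)) = 1 − 0.275 = 0.725
β ⊙ α = max(0, 0.981 + 0.275 − 1) = max(0, 0.256) = 0.256
α ⇒ (β ⊙ α) = min(1, 1 − 0.275 + 0.256) = min(1, 0.981) = 0.981
¬(α ⇒ (β ⊙ α)) = 1 − 0.981 = 0.019
¬(α ⇒ (β ⊙ α)) ∨ α = max(0.019, 0.275) = 0.275
¬(α ∧ (¬β ⇒ β)) ∨ (¬(α ⇒ (β ⊙ α)) ∨ α) = max(0.725, 0.275) = 0.725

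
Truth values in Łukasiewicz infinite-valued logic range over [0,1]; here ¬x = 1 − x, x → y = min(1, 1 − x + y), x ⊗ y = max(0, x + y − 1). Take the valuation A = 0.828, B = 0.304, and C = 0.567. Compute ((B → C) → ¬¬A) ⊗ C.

B → C = min(1, 1 − 0.304 + 0.567) = min(1, 1.263) = 1.000
¬A = 1 − 0.828 = 0.172
¬¬A = 1 − 0.172 = 0.828
(B → C) → ¬¬A = min(1, 1 − 1.000 + 0.828) = min(1, 0.828) = 0.828
((B → C) → ¬¬A) ⊗ C = max(0, 0.828 + 0.567 − 1) = max(0, 0.395) = 0.395

0.395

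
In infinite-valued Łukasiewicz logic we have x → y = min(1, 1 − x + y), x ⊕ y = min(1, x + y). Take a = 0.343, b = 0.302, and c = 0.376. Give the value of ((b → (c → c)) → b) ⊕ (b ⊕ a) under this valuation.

0.947

c → c = min(1, 1 − 0.376 + 0.376) = min(1, 1.000) = 1.000
b → (c → c) = min(1, 1 − 0.302 + 1.000) = min(1, 1.698) = 1.000
(b → (c → c)) → b = min(1, 1 − 1.000 + 0.302) = min(1, 0.302) = 0.302
b ⊕ a = min(1, 0.302 + 0.343) = min(1, 0.645) = 0.645
((b → (c → c)) → b) ⊕ (b ⊕ a) = min(1, 0.302 + 0.645) = min(1, 0.947) = 0.947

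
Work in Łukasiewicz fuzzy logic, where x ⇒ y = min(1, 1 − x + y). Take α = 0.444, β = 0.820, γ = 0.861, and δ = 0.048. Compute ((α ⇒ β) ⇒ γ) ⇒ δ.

0.187

α ⇒ β = min(1, 1 − 0.444 + 0.820) = min(1, 1.376) = 1.000
(α ⇒ β) ⇒ γ = min(1, 1 − 1.000 + 0.861) = min(1, 0.861) = 0.861
((α ⇒ β) ⇒ γ) ⇒ δ = min(1, 1 − 0.861 + 0.048) = min(1, 0.187) = 0.187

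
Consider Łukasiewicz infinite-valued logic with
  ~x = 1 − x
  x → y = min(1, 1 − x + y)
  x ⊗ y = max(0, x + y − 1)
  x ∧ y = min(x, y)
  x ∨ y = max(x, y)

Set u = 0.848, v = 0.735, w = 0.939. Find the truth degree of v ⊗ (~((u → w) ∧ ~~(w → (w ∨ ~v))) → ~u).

u → w = min(1, 1 − 0.848 + 0.939) = min(1, 1.091) = 1.000
~v = 1 − 0.735 = 0.265
w ∨ ~v = max(0.939, 0.265) = 0.939
w → (w ∨ ~v) = min(1, 1 − 0.939 + 0.939) = min(1, 1.000) = 1.000
~(w → (w ∨ ~v)) = 1 − 1.000 = 0.000
~~(w → (w ∨ ~v)) = 1 − 0.000 = 1.000
(u → w) ∧ ~~(w → (w ∨ ~v)) = min(1.000, 1.000) = 1.000
~((u → w) ∧ ~~(w → (w ∨ ~v))) = 1 − 1.000 = 0.000
~u = 1 − 0.848 = 0.152
~((u → w) ∧ ~~(w → (w ∨ ~v))) → ~u = min(1, 1 − 0.000 + 0.152) = min(1, 1.152) = 1.000
v ⊗ (~((u → w) ∧ ~~(w → (w ∨ ~v))) → ~u) = max(0, 0.735 + 1.000 − 1) = max(0, 0.735) = 0.735

0.735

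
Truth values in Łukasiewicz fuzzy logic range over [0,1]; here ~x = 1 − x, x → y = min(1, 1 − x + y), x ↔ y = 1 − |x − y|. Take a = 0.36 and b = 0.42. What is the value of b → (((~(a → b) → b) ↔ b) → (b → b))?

a → b = min(1, 1 − 0.36 + 0.42) = min(1, 1.06) = 1.00
~(a → b) = 1 − 1.00 = 0.00
~(a → b) → b = min(1, 1 − 0.00 + 0.42) = min(1, 1.42) = 1.00
(~(a → b) → b) ↔ b = 1 − |1.00 − 0.42| = 1 − 0.58 = 0.42
b → b = min(1, 1 − 0.42 + 0.42) = min(1, 1.00) = 1.00
((~(a → b) → b) ↔ b) → (b → b) = min(1, 1 − 0.42 + 1.00) = min(1, 1.58) = 1.00
b → (((~(a → b) → b) ↔ b) → (b → b)) = min(1, 1 − 0.42 + 1.00) = min(1, 1.58) = 1.00

1.00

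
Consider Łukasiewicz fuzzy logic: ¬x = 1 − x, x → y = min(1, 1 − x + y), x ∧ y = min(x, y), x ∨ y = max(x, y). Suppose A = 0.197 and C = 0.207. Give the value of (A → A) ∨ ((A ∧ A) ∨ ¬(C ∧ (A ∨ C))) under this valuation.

A → A = min(1, 1 − 0.197 + 0.197) = min(1, 1.000) = 1.000
A ∧ A = min(0.197, 0.197) = 0.197
A ∨ C = max(0.197, 0.207) = 0.207
C ∧ (A ∨ C) = min(0.207, 0.207) = 0.207
¬(C ∧ (A ∨ C)) = 1 − 0.207 = 0.793
(A ∧ A) ∨ ¬(C ∧ (A ∨ C)) = max(0.197, 0.793) = 0.793
(A → A) ∨ ((A ∧ A) ∨ ¬(C ∧ (A ∨ C))) = max(1.000, 0.793) = 1.000

1.000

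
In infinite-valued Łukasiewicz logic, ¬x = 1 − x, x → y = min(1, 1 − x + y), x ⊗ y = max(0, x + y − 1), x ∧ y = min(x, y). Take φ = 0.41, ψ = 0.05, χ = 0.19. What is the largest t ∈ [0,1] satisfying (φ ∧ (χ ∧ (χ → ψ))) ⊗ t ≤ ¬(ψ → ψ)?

χ → ψ = min(1, 1 − 0.19 + 0.05) = min(1, 0.86) = 0.86
χ ∧ (χ → ψ) = min(0.19, 0.86) = 0.19
φ ∧ (χ ∧ (χ → ψ)) = min(0.41, 0.19) = 0.19
So the left factor is φ ∧ (χ ∧ (χ → ψ)) = 0.19.
ψ → ψ = min(1, 1 − 0.05 + 0.05) = min(1, 1.00) = 1.00
¬(ψ → ψ) = 1 − 1.00 = 0.00
So the right-hand bound is ¬(ψ → ψ) = 0.00.
The residuum of the Łukasiewicz t-norm gives the supremum: min(1, 1 − 0.19 + 0.00).
1 − 0.19 + 0.00 = 0.81, so t = min(1, 0.81) = 0.81.
Check: 0.19 ⊗ 0.81 = max(0, 0.00) = 0.00 ≤ 0.00.

0.81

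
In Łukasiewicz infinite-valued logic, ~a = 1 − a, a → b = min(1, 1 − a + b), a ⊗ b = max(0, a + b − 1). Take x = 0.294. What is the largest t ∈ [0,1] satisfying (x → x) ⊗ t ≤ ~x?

x → x = min(1, 1 − 0.294 + 0.294) = min(1, 1.000) = 1.000
So the left factor is x → x = 1.000.
~x = 1 − 0.294 = 0.706
So the right-hand bound is ~x = 0.706.
The residuum of the Łukasiewicz t-norm gives the supremum: min(1, 1 − 1.000 + 0.706).
1 − 1.000 + 0.706 = 0.706, so t = min(1, 0.706) = 0.706.
Check: 1.000 ⊗ 0.706 = max(0, 0.706) = 0.706 ≤ 0.706.

0.706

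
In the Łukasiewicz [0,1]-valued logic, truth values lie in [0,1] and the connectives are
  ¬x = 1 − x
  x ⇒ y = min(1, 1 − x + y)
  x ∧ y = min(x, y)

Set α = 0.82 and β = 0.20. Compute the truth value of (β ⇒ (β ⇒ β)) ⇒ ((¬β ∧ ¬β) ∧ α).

β ⇒ β = min(1, 1 − 0.20 + 0.20) = min(1, 1.00) = 1.00
β ⇒ (β ⇒ β) = min(1, 1 − 0.20 + 1.00) = min(1, 1.80) = 1.00
¬β = 1 − 0.20 = 0.80
¬β ∧ ¬β = min(0.80, 0.80) = 0.80
(¬β ∧ ¬β) ∧ α = min(0.80, 0.82) = 0.80
(β ⇒ (β ⇒ β)) ⇒ ((¬β ∧ ¬β) ∧ α) = min(1, 1 − 1.00 + 0.80) = min(1, 0.80) = 0.80

0.80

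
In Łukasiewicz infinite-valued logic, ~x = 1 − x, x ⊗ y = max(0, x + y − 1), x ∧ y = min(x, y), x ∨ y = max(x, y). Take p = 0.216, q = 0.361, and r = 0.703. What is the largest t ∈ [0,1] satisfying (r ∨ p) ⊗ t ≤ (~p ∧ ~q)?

r ∨ p = max(0.703, 0.216) = 0.703
So the left factor is r ∨ p = 0.703.
~p = 1 − 0.216 = 0.784
~q = 1 − 0.361 = 0.639
~p ∧ ~q = min(0.784, 0.639) = 0.639
So the right-hand bound is ~p ∧ ~q = 0.639.
The residuum of the Łukasiewicz t-norm gives the supremum: min(1, 1 − 0.703 + 0.639).
1 − 0.703 + 0.639 = 0.936, so t = min(1, 0.936) = 0.936.
Check: 0.703 ⊗ 0.936 = max(0, 0.639) = 0.639 ≤ 0.639.

0.936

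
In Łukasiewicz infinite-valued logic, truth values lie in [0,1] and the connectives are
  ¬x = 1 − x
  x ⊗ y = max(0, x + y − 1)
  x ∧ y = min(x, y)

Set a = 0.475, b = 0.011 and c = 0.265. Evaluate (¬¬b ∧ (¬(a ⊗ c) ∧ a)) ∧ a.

0.011

¬b = 1 − 0.011 = 0.989
¬¬b = 1 − 0.989 = 0.011
a ⊗ c = max(0, 0.475 + 0.265 − 1) = max(0, -0.260) = 0.000
¬(a ⊗ c) = 1 − 0.000 = 1.000
¬(a ⊗ c) ∧ a = min(1.000, 0.475) = 0.475
¬¬b ∧ (¬(a ⊗ c) ∧ a) = min(0.011, 0.475) = 0.011
(¬¬b ∧ (¬(a ⊗ c) ∧ a)) ∧ a = min(0.011, 0.475) = 0.011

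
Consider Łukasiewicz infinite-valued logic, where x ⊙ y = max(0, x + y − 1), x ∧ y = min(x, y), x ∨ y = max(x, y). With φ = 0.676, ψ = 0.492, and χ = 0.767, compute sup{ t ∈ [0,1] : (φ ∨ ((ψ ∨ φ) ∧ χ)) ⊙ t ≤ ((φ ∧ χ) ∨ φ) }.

1.000

ψ ∨ φ = max(0.492, 0.676) = 0.676
(ψ ∨ φ) ∧ χ = min(0.676, 0.767) = 0.676
φ ∨ ((ψ ∨ φ) ∧ χ) = max(0.676, 0.676) = 0.676
So the left factor is φ ∨ ((ψ ∨ φ) ∧ χ) = 0.676.
φ ∧ χ = min(0.676, 0.767) = 0.676
(φ ∧ χ) ∨ φ = max(0.676, 0.676) = 0.676
So the right-hand bound is (φ ∧ χ) ∨ φ = 0.676.
The residuum of the Łukasiewicz t-norm gives the supremum: min(1, 1 − 0.676 + 0.676).
1 − 0.676 + 0.676 = 1.000, so t = min(1, 1.000) = 1.000.
Check: 0.676 ⊙ 1.000 = max(0, 0.676) = 0.676 ≤ 0.676.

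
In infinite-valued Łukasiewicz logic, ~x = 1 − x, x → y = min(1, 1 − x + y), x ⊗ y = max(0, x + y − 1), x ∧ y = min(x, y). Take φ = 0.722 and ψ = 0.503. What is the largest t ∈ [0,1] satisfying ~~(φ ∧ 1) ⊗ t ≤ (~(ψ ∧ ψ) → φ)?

1.000

φ ∧ 1 = min(0.722, 1.000) = 0.722
~(φ ∧ 1) = 1 − 0.722 = 0.278
~~(φ ∧ 1) = 1 − 0.278 = 0.722
So the left factor is ~~(φ ∧ 1) = 0.722.
ψ ∧ ψ = min(0.503, 0.503) = 0.503
~(ψ ∧ ψ) = 1 − 0.503 = 0.497
~(ψ ∧ ψ) → φ = min(1, 1 − 0.497 + 0.722) = min(1, 1.225) = 1.000
So the right-hand bound is ~(ψ ∧ ψ) → φ = 1.000.
The residuum of the Łukasiewicz t-norm gives the supremum: min(1, 1 − 0.722 + 1.000).
1 − 0.722 + 1.000 = 1.278, so t = min(1, 1.278) = 1.000.
Check: 0.722 ⊗ 1.000 = max(0, 0.722) = 0.722 ≤ 1.000.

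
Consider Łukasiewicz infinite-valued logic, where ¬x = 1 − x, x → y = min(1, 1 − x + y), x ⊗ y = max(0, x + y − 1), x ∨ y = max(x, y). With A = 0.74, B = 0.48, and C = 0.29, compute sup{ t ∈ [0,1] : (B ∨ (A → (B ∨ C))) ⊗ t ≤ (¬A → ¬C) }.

1.00

B ∨ C = max(0.48, 0.29) = 0.48
A → (B ∨ C) = min(1, 1 − 0.74 + 0.48) = min(1, 0.74) = 0.74
B ∨ (A → (B ∨ C)) = max(0.48, 0.74) = 0.74
So the left factor is B ∨ (A → (B ∨ C)) = 0.74.
¬A = 1 − 0.74 = 0.26
¬C = 1 − 0.29 = 0.71
¬A → ¬C = min(1, 1 − 0.26 + 0.71) = min(1, 1.45) = 1.00
So the right-hand bound is ¬A → ¬C = 1.00.
The residuum of the Łukasiewicz t-norm gives the supremum: min(1, 1 − 0.74 + 1.00).
1 − 0.74 + 1.00 = 1.26, so t = min(1, 1.26) = 1.00.
Check: 0.74 ⊗ 1.00 = max(0, 0.74) = 0.74 ≤ 1.00.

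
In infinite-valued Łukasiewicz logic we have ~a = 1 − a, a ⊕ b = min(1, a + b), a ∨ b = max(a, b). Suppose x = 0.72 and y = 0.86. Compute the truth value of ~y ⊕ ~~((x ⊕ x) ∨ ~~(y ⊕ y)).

~y = 1 − 0.86 = 0.14
x ⊕ x = min(1, 0.72 + 0.72) = min(1, 1.44) = 1.00
y ⊕ y = min(1, 0.86 + 0.86) = min(1, 1.72) = 1.00
~(y ⊕ y) = 1 − 1.00 = 0.00
~~(y ⊕ y) = 1 − 0.00 = 1.00
(x ⊕ x) ∨ ~~(y ⊕ y) = max(1.00, 1.00) = 1.00
~((x ⊕ x) ∨ ~~(y ⊕ y)) = 1 − 1.00 = 0.00
~~((x ⊕ x) ∨ ~~(y ⊕ y)) = 1 − 0.00 = 1.00
~y ⊕ ~~((x ⊕ x) ∨ ~~(y ⊕ y)) = min(1, 0.14 + 1.00) = min(1, 1.14) = 1.00

1.00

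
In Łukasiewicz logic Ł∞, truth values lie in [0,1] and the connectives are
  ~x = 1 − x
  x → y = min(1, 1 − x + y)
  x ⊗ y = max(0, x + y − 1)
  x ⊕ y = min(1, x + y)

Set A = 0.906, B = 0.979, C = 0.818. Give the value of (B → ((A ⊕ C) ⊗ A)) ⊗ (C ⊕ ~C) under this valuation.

A ⊕ C = min(1, 0.906 + 0.818) = min(1, 1.724) = 1.000
(A ⊕ C) ⊗ A = max(0, 1.000 + 0.906 − 1) = max(0, 0.906) = 0.906
B → ((A ⊕ C) ⊗ A) = min(1, 1 − 0.979 + 0.906) = min(1, 0.927) = 0.927
~C = 1 − 0.818 = 0.182
C ⊕ ~C = min(1, 0.818 + 0.182) = min(1, 1.000) = 1.000
(B → ((A ⊕ C) ⊗ A)) ⊗ (C ⊕ ~C) = max(0, 0.927 + 1.000 − 1) = max(0, 0.927) = 0.927

0.927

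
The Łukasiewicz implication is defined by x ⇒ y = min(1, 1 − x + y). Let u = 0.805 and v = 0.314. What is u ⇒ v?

0.509

u ⇒ v = min(1, 1 − 0.805 + 0.314) = min(1, 0.509) = 0.509
For comparison, the Gödel implication (1 if x ≤ y else y) would give 0.314.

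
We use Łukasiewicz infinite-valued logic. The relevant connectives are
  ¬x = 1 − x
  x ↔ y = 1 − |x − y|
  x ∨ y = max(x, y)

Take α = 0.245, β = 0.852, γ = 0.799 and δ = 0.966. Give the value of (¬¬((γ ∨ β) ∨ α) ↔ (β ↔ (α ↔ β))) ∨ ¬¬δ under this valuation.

0.966

γ ∨ β = max(0.799, 0.852) = 0.852
(γ ∨ β) ∨ α = max(0.852, 0.245) = 0.852
¬((γ ∨ β) ∨ α) = 1 − 0.852 = 0.148
¬¬((γ ∨ β) ∨ α) = 1 − 0.148 = 0.852
α ↔ β = 1 − |0.245 − 0.852| = 1 − 0.607 = 0.393
β ↔ (α ↔ β) = 1 − |0.852 − 0.393| = 1 − 0.459 = 0.541
¬¬((γ ∨ β) ∨ α) ↔ (β ↔ (α ↔ β)) = 1 − |0.852 − 0.541| = 1 − 0.311 = 0.689
¬δ = 1 − 0.966 = 0.034
¬¬δ = 1 − 0.034 = 0.966
(¬¬((γ ∨ β) ∨ α) ↔ (β ↔ (α ↔ β))) ∨ ¬¬δ = max(0.689, 0.966) = 0.966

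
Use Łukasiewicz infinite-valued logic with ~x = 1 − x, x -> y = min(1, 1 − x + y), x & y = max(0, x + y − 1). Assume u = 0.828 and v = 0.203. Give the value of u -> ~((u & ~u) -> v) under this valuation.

0.172

~u = 1 − 0.828 = 0.172
u & ~u = max(0, 0.828 + 0.172 − 1) = max(0, 0.000) = 0.000
(u & ~u) -> v = min(1, 1 − 0.000 + 0.203) = min(1, 1.203) = 1.000
~((u & ~u) -> v) = 1 − 1.000 = 0.000
u -> ~((u & ~u) -> v) = min(1, 1 − 0.828 + 0.000) = min(1, 0.172) = 0.172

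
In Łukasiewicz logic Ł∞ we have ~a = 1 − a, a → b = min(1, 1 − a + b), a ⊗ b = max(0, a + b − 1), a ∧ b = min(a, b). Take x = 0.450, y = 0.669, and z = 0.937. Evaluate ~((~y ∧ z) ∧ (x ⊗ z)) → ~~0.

0.331

~y = 1 − 0.669 = 0.331
~y ∧ z = min(0.331, 0.937) = 0.331
x ⊗ z = max(0, 0.450 + 0.937 − 1) = max(0, 0.387) = 0.387
(~y ∧ z) ∧ (x ⊗ z) = min(0.331, 0.387) = 0.331
~((~y ∧ z) ∧ (x ⊗ z)) = 1 − 0.331 = 0.669
~0 = 1 − 0.000 = 1.000
~~0 = 1 − 1.000 = 0.000
~((~y ∧ z) ∧ (x ⊗ z)) → ~~0 = min(1, 1 − 0.669 + 0.000) = min(1, 0.331) = 0.331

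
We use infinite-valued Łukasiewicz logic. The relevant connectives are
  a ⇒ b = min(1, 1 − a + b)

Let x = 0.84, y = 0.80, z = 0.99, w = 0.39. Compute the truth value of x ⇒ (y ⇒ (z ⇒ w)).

0.76

z ⇒ w = min(1, 1 − 0.99 + 0.39) = min(1, 0.40) = 0.40
y ⇒ (z ⇒ w) = min(1, 1 − 0.80 + 0.40) = min(1, 0.60) = 0.60
x ⇒ (y ⇒ (z ⇒ w)) = min(1, 1 − 0.84 + 0.60) = min(1, 0.76) = 0.76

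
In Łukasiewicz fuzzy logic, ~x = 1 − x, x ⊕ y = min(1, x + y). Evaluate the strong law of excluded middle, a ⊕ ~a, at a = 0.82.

1.00

~a = 1 − 0.82 = 0.18
a ⊕ ~a = min(1, 0.82 + 0.18) = min(1, 1.00) = 1.00
(As expected: always 1 in Ł∞ since a ⊕ (1−a) = 1.)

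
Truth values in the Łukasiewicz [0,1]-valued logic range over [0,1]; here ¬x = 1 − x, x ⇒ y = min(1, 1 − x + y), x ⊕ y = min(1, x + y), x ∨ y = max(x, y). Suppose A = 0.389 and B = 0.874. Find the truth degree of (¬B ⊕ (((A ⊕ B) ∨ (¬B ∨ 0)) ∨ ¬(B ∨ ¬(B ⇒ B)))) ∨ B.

1.000

¬B = 1 − 0.874 = 0.126
A ⊕ B = min(1, 0.389 + 0.874) = min(1, 1.263) = 1.000
¬B ∨ 0 = max(0.126, 0.000) = 0.126
(A ⊕ B) ∨ (¬B ∨ 0) = max(1.000, 0.126) = 1.000
B ⇒ B = min(1, 1 − 0.874 + 0.874) = min(1, 1.000) = 1.000
¬(B ⇒ B) = 1 − 1.000 = 0.000
B ∨ ¬(B ⇒ B) = max(0.874, 0.000) = 0.874
¬(B ∨ ¬(B ⇒ B)) = 1 − 0.874 = 0.126
((A ⊕ B) ∨ (¬B ∨ 0)) ∨ ¬(B ∨ ¬(B ⇒ B)) = max(1.000, 0.126) = 1.000
¬B ⊕ (((A ⊕ B) ∨ (¬B ∨ 0)) ∨ ¬(B ∨ ¬(B ⇒ B))) = min(1, 0.126 + 1.000) = min(1, 1.126) = 1.000
(¬B ⊕ (((A ⊕ B) ∨ (¬B ∨ 0)) ∨ ¬(B ∨ ¬(B ⇒ B)))) ∨ B = max(1.000, 0.874) = 1.000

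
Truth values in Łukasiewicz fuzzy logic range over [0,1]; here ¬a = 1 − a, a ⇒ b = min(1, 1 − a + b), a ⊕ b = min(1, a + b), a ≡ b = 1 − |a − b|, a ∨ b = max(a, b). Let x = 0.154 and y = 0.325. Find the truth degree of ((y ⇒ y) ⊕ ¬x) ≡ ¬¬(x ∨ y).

y ⇒ y = min(1, 1 − 0.325 + 0.325) = min(1, 1.000) = 1.000
¬x = 1 − 0.154 = 0.846
(y ⇒ y) ⊕ ¬x = min(1, 1.000 + 0.846) = min(1, 1.846) = 1.000
x ∨ y = max(0.154, 0.325) = 0.325
¬(x ∨ y) = 1 − 0.325 = 0.675
¬¬(x ∨ y) = 1 − 0.675 = 0.325
((y ⇒ y) ⊕ ¬x) ≡ ¬¬(x ∨ y) = 1 − |1.000 − 0.325| = 1 − 0.675 = 0.325

0.325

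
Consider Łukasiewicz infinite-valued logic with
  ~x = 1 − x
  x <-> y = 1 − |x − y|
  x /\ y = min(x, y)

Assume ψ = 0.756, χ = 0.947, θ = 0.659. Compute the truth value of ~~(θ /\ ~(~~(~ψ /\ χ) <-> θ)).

0.415

~ψ = 1 − 0.756 = 0.244
~ψ /\ χ = min(0.244, 0.947) = 0.244
~(~ψ /\ χ) = 1 − 0.244 = 0.756
~~(~ψ /\ χ) = 1 − 0.756 = 0.244
~~(~ψ /\ χ) <-> θ = 1 − |0.244 − 0.659| = 1 − 0.415 = 0.585
~(~~(~ψ /\ χ) <-> θ) = 1 − 0.585 = 0.415
θ /\ ~(~~(~ψ /\ χ) <-> θ) = min(0.659, 0.415) = 0.415
~(θ /\ ~(~~(~ψ /\ χ) <-> θ)) = 1 − 0.415 = 0.585
~~(θ /\ ~(~~(~ψ /\ χ) <-> θ)) = 1 − 0.585 = 0.415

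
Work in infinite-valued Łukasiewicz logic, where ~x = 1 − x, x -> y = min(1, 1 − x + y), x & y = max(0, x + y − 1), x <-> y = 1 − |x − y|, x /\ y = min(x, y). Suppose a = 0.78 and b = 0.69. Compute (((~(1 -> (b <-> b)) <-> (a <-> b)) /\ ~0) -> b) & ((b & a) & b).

0.16

b <-> b = 1 − |0.69 − 0.69| = 1 − 0.00 = 1.00
1 -> (b <-> b) = min(1, 1 − 1.00 + 1.00) = min(1, 1.00) = 1.00
~(1 -> (b <-> b)) = 1 − 1.00 = 0.00
a <-> b = 1 − |0.78 − 0.69| = 1 − 0.09 = 0.91
~(1 -> (b <-> b)) <-> (a <-> b) = 1 − |0.00 − 0.91| = 1 − 0.91 = 0.09
~0 = 1 − 0.00 = 1.00
(~(1 -> (b <-> b)) <-> (a <-> b)) /\ ~0 = min(0.09, 1.00) = 0.09
((~(1 -> (b <-> b)) <-> (a <-> b)) /\ ~0) -> b = min(1, 1 − 0.09 + 0.69) = min(1, 1.60) = 1.00
b & a = max(0, 0.69 + 0.78 − 1) = max(0, 0.47) = 0.47
(b & a) & b = max(0, 0.47 + 0.69 − 1) = max(0, 0.16) = 0.16
(((~(1 -> (b <-> b)) <-> (a <-> b)) /\ ~0) -> b) & ((b & a) & b) = max(0, 1.00 + 0.16 − 1) = max(0, 0.16) = 0.16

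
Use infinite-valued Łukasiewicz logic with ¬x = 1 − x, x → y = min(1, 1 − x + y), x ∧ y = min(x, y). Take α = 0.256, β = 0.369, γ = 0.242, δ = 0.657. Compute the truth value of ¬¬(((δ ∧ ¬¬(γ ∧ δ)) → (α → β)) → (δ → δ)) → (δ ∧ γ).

0.242

γ ∧ δ = min(0.242, 0.657) = 0.242
¬(γ ∧ δ) = 1 − 0.242 = 0.758
¬¬(γ ∧ δ) = 1 − 0.758 = 0.242
δ ∧ ¬¬(γ ∧ δ) = min(0.657, 0.242) = 0.242
α → β = min(1, 1 − 0.256 + 0.369) = min(1, 1.113) = 1.000
(δ ∧ ¬¬(γ ∧ δ)) → (α → β) = min(1, 1 − 0.242 + 1.000) = min(1, 1.758) = 1.000
δ → δ = min(1, 1 − 0.657 + 0.657) = min(1, 1.000) = 1.000
((δ ∧ ¬¬(γ ∧ δ)) → (α → β)) → (δ → δ) = min(1, 1 − 1.000 + 1.000) = min(1, 1.000) = 1.000
¬(((δ ∧ ¬¬(γ ∧ δ)) → (α → β)) → (δ → δ)) = 1 − 1.000 = 0.000
¬¬(((δ ∧ ¬¬(γ ∧ δ)) → (α → β)) → (δ → δ)) = 1 − 0.000 = 1.000
δ ∧ γ = min(0.657, 0.242) = 0.242
¬¬(((δ ∧ ¬¬(γ ∧ δ)) → (α → β)) → (δ → δ)) → (δ ∧ γ) = min(1, 1 − 1.000 + 0.242) = min(1, 0.242) = 0.242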